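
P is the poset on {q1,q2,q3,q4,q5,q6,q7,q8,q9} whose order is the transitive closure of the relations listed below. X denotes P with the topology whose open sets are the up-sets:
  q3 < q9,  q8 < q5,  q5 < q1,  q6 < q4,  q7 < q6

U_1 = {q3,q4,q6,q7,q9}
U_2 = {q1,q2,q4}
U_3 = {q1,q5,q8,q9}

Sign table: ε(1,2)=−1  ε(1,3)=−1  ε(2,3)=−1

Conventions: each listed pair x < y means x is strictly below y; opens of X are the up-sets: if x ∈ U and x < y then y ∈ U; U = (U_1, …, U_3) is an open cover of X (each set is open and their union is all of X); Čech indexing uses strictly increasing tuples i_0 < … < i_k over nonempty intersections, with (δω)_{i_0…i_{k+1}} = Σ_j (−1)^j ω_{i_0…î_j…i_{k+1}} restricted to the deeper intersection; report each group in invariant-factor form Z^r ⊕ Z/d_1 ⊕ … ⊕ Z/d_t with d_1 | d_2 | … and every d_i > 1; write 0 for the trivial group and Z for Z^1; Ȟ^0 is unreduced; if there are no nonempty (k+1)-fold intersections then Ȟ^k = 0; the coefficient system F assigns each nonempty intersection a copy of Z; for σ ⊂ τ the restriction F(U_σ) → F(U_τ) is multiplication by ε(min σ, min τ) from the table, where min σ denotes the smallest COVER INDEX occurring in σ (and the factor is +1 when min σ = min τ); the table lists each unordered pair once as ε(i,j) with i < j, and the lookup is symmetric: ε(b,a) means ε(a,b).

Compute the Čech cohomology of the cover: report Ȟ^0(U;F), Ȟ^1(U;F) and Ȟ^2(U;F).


nerve simplices:
  U12={q4} U13={q9} U23={q1}
C dims 3,3; δ0: rk 3, SNF 1^2·2
degree 0: 3−3−0 = 0 → Ȟ^0 ≅ 0
degree 1: 3−0−3 = 0 plus torsion [2] → Ȟ^1 ≅ Z/2
degree 2: 0−0−0 = 0 → Ȟ^2 ≅ 0

Ȟ^0(U;F) ≅ 0, Ȟ^1(U;F) ≅ Z/2 and Ȟ^2(U;F) ≅ 0


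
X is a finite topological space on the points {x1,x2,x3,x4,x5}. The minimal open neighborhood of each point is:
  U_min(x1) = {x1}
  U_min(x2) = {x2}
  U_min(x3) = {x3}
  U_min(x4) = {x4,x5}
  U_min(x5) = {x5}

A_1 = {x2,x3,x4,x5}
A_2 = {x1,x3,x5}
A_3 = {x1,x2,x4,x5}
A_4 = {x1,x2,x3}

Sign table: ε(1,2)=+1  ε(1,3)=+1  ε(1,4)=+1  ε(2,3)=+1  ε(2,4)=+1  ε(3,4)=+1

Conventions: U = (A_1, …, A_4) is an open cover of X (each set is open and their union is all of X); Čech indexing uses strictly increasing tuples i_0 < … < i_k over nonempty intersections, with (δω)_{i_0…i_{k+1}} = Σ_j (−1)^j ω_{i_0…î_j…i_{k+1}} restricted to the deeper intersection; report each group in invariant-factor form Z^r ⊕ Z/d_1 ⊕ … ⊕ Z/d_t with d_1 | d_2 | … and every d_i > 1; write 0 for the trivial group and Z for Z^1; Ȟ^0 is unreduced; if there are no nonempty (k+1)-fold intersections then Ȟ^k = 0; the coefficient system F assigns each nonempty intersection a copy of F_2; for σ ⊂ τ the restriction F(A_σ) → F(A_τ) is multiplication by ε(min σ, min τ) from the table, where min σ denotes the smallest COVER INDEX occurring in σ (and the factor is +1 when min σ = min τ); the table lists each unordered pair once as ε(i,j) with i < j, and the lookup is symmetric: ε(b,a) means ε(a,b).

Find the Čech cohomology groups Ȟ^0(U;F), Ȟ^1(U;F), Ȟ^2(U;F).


nerve of the cover:
  A12={x3,x5} A13={x2,x4,x5} A14={x2,x3} A23={x1,x5} A24={x1,x3} A34={x1,x2}
  A123={x5} A124={x3} A134={x2} A234={x1}
C dims 4,6,4; δ0: rk_F2 3; δ1: rk_F2 3
Ȟ^0 = (4 − 3) − 0 = 1, so Ȟ^0 ≅ Z/2
Ȟ^1 = (6 − 3) − 3 = 0, so Ȟ^1 ≅ 0
Ȟ^2 = (4 − 0) − 3 = 1, so Ȟ^2 ≅ Z/2

Ȟ^0(U;F) ≅ Z/2,  Ȟ^1(U;F) ≅ 0,  Ȟ^2(U;F) ≅ Z/2


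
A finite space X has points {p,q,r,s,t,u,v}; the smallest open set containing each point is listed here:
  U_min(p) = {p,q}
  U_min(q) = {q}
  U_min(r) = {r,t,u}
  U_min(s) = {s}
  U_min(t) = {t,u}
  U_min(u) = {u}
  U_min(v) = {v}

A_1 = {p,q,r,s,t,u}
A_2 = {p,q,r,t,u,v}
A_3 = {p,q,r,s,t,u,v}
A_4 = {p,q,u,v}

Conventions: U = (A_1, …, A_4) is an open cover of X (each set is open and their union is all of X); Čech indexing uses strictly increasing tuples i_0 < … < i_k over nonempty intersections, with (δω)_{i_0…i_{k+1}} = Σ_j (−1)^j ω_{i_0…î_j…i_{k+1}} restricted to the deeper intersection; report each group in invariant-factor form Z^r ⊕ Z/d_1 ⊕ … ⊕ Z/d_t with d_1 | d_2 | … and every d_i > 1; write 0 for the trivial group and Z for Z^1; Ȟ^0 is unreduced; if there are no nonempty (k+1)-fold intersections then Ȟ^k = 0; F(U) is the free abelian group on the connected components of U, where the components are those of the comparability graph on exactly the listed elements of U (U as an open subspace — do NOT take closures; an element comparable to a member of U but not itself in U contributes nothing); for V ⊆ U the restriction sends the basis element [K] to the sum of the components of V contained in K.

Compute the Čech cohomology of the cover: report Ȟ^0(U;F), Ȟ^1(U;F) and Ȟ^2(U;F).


nerve of the cover:
  A12={p,q,r,t,u} A13={p,q,r,s,t,u} A14={p,q,u} A23={p,q,r,t,u,v} A24={p,q,u,v} A34={p,q,u,v}
  A123={p,q,r,t,u} A124={p,q,u} A134={p,q,u} A234={p,q,u,v}
  A1234={p,q,u}
components per intersection:
  A1: {p,q} {r,t,u} {s}
  A2: {p,q} {r,t,u} {v}
  A3: {p,q} {r,t,u} {s} {v}
  A4: {p,q} {u} {v}
  A12: {p,q} {r,t,u}
  A13: {p,q} {r,t,u} {s}
  A14: {p,q} {u}
  A23: {p,q} {r,t,u} {v}
  A24: {p,q} {u} {v}
  A34: {p,q} {u} {v}
  A123: {p,q} {r,t,u}
  A124: {p,q} {u}
  A134: {p,q} {u}
  A234: {p,q} {u} {v}
  A1234: {p,q} {u}
C dims 13,16,9,2; δ0: rk 9, SNF 1^9; δ1: rk 7, SNF 1^7; δ2: rk 2, SNF 1^2
Ȟ^0 = (13 − 9) − 0 = 4, so Ȟ^0 ≅ Z^4
Ȟ^1 = (16 − 7) − 9 = 0, so Ȟ^1 ≅ 0
Ȟ^2 = (9 − 2) − 7 = 0, so Ȟ^2 ≅ 0

Ȟ^0(U;F) ≅ Z^4, Ȟ^1(U;F) ≅ 0, Ȟ^2(U;F) ≅ 0


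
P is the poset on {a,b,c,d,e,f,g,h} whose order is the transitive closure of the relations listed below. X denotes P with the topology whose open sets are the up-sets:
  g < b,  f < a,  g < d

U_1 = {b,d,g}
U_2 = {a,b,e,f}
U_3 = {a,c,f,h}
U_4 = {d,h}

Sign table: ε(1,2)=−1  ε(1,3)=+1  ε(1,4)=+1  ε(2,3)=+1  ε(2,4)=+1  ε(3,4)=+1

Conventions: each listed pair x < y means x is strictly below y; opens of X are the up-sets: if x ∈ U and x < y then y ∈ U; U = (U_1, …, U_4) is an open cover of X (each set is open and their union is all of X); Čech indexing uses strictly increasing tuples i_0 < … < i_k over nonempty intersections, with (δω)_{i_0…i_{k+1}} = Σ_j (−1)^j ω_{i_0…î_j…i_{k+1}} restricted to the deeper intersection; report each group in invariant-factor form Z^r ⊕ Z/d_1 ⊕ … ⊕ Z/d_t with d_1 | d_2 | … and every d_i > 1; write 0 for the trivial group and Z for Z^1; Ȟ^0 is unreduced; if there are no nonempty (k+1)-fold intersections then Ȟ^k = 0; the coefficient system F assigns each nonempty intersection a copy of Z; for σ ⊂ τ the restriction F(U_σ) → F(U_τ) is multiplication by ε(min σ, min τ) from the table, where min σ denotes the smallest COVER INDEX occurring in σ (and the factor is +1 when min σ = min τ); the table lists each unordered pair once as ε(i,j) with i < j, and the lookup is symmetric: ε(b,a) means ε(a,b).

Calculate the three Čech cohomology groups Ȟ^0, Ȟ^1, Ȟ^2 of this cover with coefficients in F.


cover nerve:
  U12={b} U14={d} U23={a,f} U34={h}
C dims 4,4; δ0: rk 4, SNF 1^3·2
Ȟ^0: (4−4)−0=0 ⇒ 0
Ȟ^1: (4−0)−4=0 plus torsion [2] ⇒ Z/2
Ȟ^2: (0−0)−0=0 ⇒ 0

Ȟ^0 = 0; Ȟ^1 = Z/2; Ȟ^2 = 0


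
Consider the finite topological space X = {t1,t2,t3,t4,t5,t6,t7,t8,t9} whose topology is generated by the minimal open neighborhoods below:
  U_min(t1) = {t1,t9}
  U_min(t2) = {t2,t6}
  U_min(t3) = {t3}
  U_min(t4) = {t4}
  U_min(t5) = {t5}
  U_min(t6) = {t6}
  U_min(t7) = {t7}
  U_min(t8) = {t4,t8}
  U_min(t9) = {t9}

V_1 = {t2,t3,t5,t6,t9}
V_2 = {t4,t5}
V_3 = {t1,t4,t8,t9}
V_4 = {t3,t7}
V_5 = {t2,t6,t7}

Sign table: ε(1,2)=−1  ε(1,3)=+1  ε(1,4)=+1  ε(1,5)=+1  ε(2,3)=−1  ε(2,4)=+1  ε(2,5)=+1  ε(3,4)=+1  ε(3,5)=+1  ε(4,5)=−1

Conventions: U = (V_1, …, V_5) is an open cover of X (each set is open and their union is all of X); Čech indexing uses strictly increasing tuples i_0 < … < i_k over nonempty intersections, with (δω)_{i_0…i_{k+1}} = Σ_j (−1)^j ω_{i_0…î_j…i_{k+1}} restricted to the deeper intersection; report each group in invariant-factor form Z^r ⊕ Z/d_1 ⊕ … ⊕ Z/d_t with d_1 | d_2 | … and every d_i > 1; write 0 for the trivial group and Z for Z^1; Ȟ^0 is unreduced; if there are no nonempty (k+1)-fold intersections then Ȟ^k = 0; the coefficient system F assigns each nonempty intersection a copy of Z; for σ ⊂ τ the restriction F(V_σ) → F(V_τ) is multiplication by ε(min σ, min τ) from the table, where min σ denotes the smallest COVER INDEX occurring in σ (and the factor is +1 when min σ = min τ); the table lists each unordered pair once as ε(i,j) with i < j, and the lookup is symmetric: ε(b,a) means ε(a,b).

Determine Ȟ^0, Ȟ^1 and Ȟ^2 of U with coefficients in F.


Ȟ^0 = 0,  Ȟ^1 = Z ⊕ Z/2,  Ȟ^2 = 0

cover nerve:
  V12={t5} V13={t9} V14={t3} V15={t2,t6} V23={t4} V45={t7}
C dims 5,6; δ0: rk 5, SNF 1^4·2
Ȟ^0: (5−5)−0=0 ⇒ 0
Ȟ^1: (6−0)−5=1 plus torsion [2] ⇒ Z ⊕ Z/2
Ȟ^2: (0−0)−0=0 ⇒ 0


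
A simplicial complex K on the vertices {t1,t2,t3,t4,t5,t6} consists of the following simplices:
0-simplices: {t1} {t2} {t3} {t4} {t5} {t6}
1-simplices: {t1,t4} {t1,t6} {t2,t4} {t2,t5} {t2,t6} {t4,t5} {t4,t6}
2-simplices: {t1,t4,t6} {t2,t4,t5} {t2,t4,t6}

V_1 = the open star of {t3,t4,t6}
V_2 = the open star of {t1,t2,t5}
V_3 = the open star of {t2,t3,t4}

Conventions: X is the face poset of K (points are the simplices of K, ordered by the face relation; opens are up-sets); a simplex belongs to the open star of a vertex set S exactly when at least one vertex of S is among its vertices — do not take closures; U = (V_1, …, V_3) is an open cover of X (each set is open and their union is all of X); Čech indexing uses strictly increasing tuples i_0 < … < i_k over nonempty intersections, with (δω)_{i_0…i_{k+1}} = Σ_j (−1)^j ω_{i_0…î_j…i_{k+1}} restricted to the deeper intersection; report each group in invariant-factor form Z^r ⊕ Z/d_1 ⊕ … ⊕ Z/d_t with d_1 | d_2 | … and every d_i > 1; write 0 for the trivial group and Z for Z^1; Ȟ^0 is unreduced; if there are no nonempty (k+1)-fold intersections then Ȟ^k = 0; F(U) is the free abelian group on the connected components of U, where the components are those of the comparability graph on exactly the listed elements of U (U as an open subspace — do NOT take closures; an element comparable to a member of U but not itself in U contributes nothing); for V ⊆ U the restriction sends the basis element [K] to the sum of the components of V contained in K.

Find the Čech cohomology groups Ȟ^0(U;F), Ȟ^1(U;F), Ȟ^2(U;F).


cover nerve:
  V1={{t3},{t4},{t6},{t1,t4},{t1,t6},{t2,t4},{t2,t6},{t4,t5},{t4,t6},{t1,t4,t6},{t2,t4,t5},{t2,t4,t6}} V2={{t1},{t2},{t5},{t1,t4},{t1,t6},{t2,t4},{t2,t5},{t2,t6},{t4,t5},{t1,t4,t6},{t2,t4,t5},{t2,t4,t6}} V3={{t2},{t3},{t4},{t1,t4},{t2,t4},{t2,t5},{t2,t6},{t4,t5},{t4,t6},{t1,t4,t6},{t2,t4,t5},{t2,t4,t6}}
  V12={{t1,t4},{t1,t6},{t2,t4},{t2,t6},{t4,t5},{t1,t4,t6},{t2,t4,t5},{t2,t4,t6}} V13={{t3},{t4},{t1,t4},{t2,t4},{t2,t6},{t4,t5},{t4,t6},{t1,t4,t6},{t2,t4,t5},{t2,t4,t6}} V23={{t2},{t1,t4},{t2,t4},{t2,t5},{t2,t6},{t4,t5},{t1,t4,t6},{t2,t4,t5},{t2,t4,t6}}
  V123={{t1,t4},{t2,t4},{t2,t6},{t4,t5},{t1,t4,t6},{t2,t4,t5},{t2,t4,t6}}
components per intersection:
  V1: {{t3}} {{t4},{t6},{t1,t4},{t1,t6},{t2,t4},{t2,t6},{t4,t5},{t4,t6},{t1,t4,t6},{t2,t4,t5},{t2,t4,t6}}
  V2: {{t1},{t1,t4},{t1,t6},{t1,t4,t6}} {{t2},{t5},{t2,t4},{t2,t5},{t2,t6},{t4,t5},{t2,t4,t5},{t2,t4,t6}}
  V3: {{t2},{t4},{t1,t4},{t2,t4},{t2,t5},{t2,t6},{t4,t5},{t4,t6},{t1,t4,t6},{t2,t4,t5},{t2,t4,t6}} {{t3}}
  V12: {{t1,t4},{t1,t6},{t1,t4,t6}} {{t2,t4},{t2,t6},{t4,t5},{t2,t4,t5},{t2,t4,t6}}
  V13: {{t3}} {{t4},{t1,t4},{t2,t4},{t2,t6},{t4,t5},{t4,t6},{t1,t4,t6},{t2,t4,t5},{t2,t4,t6}}
  V23: {{t2},{t2,t4},{t2,t5},{t2,t6},{t4,t5},{t2,t4,t5},{t2,t4,t6}} {{t1,t4},{t1,t4,t6}}
  V123: {{t1,t4},{t1,t4,t6}} {{t2,t4},{t2,t6},{t4,t5},{t2,t4,t5},{t2,t4,t6}}
C dims 6,6,2; δ0: rk 4, SNF 1^4; δ1: rk 2, SNF 1^2
Ȟ^0: (6−4)−0=2 ⇒ Z^2
Ȟ^1: (6−2)−4=0 ⇒ 0
Ȟ^2: (2−0)−2=0 ⇒ 0

Ȟ^0 ≅ Z^2, Ȟ^1 ≅ 0, Ȟ^2 ≅ 0


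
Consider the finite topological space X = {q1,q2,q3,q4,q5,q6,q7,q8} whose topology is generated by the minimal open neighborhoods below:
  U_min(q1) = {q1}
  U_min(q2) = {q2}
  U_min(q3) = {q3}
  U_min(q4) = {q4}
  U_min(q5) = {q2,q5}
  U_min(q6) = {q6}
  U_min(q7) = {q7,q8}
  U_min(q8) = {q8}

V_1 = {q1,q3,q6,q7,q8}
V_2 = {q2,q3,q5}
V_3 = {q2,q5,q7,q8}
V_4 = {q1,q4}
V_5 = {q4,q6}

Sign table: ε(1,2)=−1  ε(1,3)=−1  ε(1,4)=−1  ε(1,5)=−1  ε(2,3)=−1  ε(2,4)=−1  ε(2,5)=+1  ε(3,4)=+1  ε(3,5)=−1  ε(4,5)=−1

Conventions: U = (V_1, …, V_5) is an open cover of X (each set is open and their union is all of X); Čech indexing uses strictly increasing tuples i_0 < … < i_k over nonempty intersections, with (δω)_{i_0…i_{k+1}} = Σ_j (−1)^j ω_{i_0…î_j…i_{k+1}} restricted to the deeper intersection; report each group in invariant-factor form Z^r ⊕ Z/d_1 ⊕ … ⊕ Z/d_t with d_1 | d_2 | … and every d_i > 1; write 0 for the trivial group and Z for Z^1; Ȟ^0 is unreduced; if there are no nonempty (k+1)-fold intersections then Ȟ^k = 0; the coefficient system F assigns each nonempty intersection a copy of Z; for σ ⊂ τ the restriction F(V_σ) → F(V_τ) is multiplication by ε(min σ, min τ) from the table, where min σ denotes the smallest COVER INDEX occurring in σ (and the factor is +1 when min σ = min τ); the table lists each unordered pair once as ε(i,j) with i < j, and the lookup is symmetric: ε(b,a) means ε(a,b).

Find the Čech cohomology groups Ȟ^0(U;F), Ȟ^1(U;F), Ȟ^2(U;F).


Ȟ^0(U;F) ≅ 0,  Ȟ^1(U;F) ≅ Z ⊕ Z/2,  Ȟ^2(U;F) ≅ 0

intersection data:
  V12={q3} V13={q7,q8} V14={q1} V15={q6} V23={q2,q5} V45={q4}
C dims 5,6; δ0: rk 5, SNF 1^4·2
Ȟ^0 = (5 − 5) − 0 = 0, so Ȟ^0 ≅ 0
Ȟ^1 = (6 − 0) − 5 = 1 plus torsion [2], so Ȟ^1 ≅ Z ⊕ Z/2
Ȟ^2 = (0 − 0) − 0 = 0, so Ȟ^2 ≅ 0


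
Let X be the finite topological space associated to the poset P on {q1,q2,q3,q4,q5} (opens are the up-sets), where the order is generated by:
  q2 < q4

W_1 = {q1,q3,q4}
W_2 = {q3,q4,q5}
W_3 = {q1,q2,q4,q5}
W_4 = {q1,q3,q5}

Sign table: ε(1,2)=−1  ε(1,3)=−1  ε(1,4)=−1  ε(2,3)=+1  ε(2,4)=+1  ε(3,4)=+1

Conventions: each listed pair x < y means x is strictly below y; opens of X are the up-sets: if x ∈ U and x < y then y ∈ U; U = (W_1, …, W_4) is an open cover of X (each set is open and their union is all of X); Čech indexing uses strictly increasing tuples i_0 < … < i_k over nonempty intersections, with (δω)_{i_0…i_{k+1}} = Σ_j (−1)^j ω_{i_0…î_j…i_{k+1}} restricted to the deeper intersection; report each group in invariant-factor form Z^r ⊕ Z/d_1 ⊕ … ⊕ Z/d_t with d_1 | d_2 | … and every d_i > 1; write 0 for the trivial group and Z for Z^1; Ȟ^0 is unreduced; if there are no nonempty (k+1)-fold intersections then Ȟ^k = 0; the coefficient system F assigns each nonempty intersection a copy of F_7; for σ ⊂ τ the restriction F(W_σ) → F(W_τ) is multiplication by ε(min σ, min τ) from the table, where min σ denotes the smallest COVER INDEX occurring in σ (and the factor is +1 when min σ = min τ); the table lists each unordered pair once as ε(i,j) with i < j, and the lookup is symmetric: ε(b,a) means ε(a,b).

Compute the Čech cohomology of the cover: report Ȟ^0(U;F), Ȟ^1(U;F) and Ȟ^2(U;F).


nerve simplices:
  W12={q3,q4} W13={q1,q4} W14={q1,q3} W23={q4,q5} W24={q3,q5} W34={q1,q5}
  W123={q4} W124={q3} W134={q1} W234={q5}
C dims 4,6,4; δ0: rk_F7 3; δ1: rk_F7 3
degree 0: 4−3−0 = 1 → Ȟ^0 ≅ Z/7
degree 1: 6−3−3 = 0 → Ȟ^1 ≅ 0
degree 2: 4−0−3 = 1 → Ȟ^2 ≅ Z/7

Ȟ^0 ≅ Z/7,  Ȟ^1 ≅ 0,  Ȟ^2 ≅ Z/7


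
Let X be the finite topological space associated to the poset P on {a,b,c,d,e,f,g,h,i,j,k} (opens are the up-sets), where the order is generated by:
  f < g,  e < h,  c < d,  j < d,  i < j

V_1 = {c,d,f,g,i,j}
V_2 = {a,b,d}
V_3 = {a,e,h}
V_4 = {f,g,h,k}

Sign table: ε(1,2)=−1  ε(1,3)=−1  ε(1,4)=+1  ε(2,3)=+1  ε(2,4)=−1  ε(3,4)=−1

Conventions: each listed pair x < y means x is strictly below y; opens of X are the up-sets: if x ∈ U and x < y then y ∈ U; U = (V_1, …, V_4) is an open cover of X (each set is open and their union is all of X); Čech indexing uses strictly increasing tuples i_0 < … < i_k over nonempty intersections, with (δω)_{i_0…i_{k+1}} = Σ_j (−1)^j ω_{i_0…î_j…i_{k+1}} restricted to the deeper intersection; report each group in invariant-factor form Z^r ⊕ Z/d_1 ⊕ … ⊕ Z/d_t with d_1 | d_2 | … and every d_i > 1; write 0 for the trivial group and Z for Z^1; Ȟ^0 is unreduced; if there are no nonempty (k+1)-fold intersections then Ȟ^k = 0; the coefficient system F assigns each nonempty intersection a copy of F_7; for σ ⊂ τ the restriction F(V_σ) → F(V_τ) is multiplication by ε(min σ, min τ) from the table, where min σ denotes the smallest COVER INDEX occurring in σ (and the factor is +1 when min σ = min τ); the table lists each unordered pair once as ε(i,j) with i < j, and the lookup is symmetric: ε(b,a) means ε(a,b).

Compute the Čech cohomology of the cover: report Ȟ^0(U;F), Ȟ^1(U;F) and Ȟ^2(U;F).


Ȟ^0(U;F) ≅ Z/7, Ȟ^1(U;F) ≅ Z/7, Ȟ^2(U;F) ≅ 0

nonempty overlaps:
  V12={d} V14={f,g} V23={a} V34={h}
C dims 4,4; δ0: rk_F7 3
degree 0: 4−3−0 = 1 → Ȟ^0 ≅ Z/7
degree 1: 4−0−3 = 1 → Ȟ^1 ≅ Z/7
degree 2: 0−0−0 = 0 → Ȟ^2 ≅ 0


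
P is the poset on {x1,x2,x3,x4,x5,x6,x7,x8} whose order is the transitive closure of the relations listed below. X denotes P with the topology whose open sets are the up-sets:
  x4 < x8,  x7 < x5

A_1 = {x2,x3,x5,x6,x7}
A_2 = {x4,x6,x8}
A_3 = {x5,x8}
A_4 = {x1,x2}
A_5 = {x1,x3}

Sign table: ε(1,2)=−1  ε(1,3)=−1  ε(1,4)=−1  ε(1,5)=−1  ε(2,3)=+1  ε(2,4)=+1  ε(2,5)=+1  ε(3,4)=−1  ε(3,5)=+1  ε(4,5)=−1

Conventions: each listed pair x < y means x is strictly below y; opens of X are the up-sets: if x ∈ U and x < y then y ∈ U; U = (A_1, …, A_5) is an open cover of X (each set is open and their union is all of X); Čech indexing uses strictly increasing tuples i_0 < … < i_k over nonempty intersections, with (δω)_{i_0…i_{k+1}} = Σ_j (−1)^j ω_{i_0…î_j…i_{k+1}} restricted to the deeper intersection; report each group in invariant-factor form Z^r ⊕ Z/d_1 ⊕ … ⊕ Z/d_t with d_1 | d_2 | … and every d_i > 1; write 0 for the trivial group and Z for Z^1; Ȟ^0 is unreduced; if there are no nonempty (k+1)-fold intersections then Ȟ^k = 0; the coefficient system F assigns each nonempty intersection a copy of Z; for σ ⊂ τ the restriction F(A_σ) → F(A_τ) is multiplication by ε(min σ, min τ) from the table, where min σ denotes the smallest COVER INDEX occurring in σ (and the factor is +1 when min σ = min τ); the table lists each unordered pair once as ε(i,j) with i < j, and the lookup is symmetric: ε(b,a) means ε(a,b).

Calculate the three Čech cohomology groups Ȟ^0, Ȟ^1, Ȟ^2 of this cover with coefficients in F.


Ȟ^0 ≅ 0; Ȟ^1 ≅ Z ⊕ Z/2; Ȟ^2 ≅ 0

cover nerve:
  A12={x6} A13={x5} A14={x2} A15={x3} A23={x8} A45={x1}
C dims 5,6; δ0: rk 5, SNF 1^4·2
Ȟ^0: (5−5)−0=0 ⇒ 0
Ȟ^1: (6−0)−5=1 plus torsion [2] ⇒ Z ⊕ Z/2
Ȟ^2: (0−0)−0=0 ⇒ 0


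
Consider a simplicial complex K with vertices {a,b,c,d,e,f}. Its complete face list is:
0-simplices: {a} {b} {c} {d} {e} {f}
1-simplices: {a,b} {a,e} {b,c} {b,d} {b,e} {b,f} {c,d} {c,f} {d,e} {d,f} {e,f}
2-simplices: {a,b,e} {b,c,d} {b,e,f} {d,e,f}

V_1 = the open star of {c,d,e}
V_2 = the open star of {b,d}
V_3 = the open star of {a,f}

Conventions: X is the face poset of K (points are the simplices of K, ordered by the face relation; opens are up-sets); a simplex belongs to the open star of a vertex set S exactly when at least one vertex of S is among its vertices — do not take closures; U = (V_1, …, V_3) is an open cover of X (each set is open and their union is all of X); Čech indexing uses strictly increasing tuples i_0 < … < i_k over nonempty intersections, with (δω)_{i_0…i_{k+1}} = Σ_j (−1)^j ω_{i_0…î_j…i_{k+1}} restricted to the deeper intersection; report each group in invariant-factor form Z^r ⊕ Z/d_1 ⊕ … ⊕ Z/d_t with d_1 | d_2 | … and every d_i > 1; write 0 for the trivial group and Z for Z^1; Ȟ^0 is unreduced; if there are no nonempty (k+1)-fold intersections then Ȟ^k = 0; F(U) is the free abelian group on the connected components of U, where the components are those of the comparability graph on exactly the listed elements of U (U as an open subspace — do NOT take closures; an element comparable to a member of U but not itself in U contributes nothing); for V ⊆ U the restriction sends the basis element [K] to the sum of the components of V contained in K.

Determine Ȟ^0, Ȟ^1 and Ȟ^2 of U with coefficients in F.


Ȟ^0(U;F) ≅ Z,  Ȟ^1(U;F) ≅ Z^2,  Ȟ^2(U;F) ≅ 0

nonempty intersections:
  V1={{c},{d},{e},{a,e},{b,c},{b,d},{b,e},{c,d},{c,f},{d,e},{d,f},{e,f},{a,b,e},{b,c,d},{b,e,f},{d,e,f}} V2={{b},{d},{a,b},{b,c},{b,d},{b,e},{b,f},{c,d},{d,e},{d,f},{a,b,e},{b,c,d},{b,e,f},{d,e,f}} V3={{a},{f},{a,b},{a,e},{b,f},{c,f},{d,f},{e,f},{a,b,e},{b,e,f},{d,e,f}}
  V12={{d},{b,c},{b,d},{b,e},{c,d},{d,e},{d,f},{a,b,e},{b,c,d},{b,e,f},{d,e,f}} V13={{a,e},{c,f},{d,f},{e,f},{a,b,e},{b,e,f},{d,e,f}} V23={{a,b},{b,f},{d,f},{a,b,e},{b,e,f},{d,e,f}}
  V123={{d,f},{a,b,e},{b,e,f},{d,e,f}}
components per intersection:
  V1: {{c},{d},{e},{a,e},{b,c},{b,d},{b,e},{c,d},{c,f},{d,e},{d,f},{e,f},{a,b,e},{b,c,d},{b,e,f},{d,e,f}}
  V2: {{b},{d},{a,b},{b,c},{b,d},{b,e},{b,f},{c,d},{d,e},{d,f},{a,b,e},{b,c,d},{b,e,f},{d,e,f}}
  V3: {{a},{a,b},{a,e},{a,b,e}} {{f},{b,f},{c,f},{d,f},{e,f},{b,e,f},{d,e,f}}
  V12: {{d},{b,c},{b,d},{c,d},{d,e},{d,f},{b,c,d},{d,e,f}} {{b,e},{a,b,e},{b,e,f}}
  V13: {{a,e},{a,b,e}} {{c,f}} {{d,f},{e,f},{b,e,f},{d,e,f}}
  V23: {{a,b},{a,b,e}} {{b,f},{b,e,f}} {{d,f},{d,e,f}}
  V123: {{d,f},{d,e,f}} {{a,b,e}} {{b,e,f}}
C dims 4,8,3; δ0: rk 3, SNF 1^3; δ1: rk 3, SNF 1^3
Ȟ^0: (4−3)−0=1 ⇒ Z
Ȟ^1: (8−3)−3=2 ⇒ Z^2
Ȟ^2: (3−0)−3=0 ⇒ 0


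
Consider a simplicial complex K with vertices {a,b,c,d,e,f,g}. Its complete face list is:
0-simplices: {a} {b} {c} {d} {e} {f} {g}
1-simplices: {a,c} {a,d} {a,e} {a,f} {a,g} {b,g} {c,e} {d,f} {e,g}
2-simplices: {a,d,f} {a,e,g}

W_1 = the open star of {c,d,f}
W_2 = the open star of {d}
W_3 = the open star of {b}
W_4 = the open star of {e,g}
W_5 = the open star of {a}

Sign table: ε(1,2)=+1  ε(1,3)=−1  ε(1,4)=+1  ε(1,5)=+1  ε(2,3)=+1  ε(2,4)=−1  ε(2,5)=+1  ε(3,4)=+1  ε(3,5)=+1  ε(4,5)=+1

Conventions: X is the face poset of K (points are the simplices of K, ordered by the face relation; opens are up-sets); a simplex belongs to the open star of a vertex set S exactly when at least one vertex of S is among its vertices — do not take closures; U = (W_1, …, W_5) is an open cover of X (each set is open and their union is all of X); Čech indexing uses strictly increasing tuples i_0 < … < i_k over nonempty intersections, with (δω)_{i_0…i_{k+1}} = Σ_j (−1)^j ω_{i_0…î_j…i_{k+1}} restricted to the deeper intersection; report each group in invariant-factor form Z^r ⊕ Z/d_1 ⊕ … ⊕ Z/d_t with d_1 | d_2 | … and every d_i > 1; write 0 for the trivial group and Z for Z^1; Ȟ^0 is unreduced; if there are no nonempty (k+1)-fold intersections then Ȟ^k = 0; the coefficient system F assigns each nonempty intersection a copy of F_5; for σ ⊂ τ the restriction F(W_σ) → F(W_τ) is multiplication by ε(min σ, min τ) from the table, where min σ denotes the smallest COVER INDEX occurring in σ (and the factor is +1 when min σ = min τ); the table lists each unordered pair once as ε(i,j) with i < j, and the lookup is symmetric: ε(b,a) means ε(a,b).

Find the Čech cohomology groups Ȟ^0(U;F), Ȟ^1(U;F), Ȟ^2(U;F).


nerve of the cover:
  W1={{c},{d},{f},{a,c},{a,d},{a,f},{c,e},{d,f},{a,d,f}} W2={{d},{a,d},{d,f},{a,d,f}} W3={{b},{b,g}} W4={{e},{g},{a,e},{a,g},{b,g},{c,e},{e,g},{a,e,g}} W5={{a},{a,c},{a,d},{a,e},{a,f},{a,g},{a,d,f},{a,e,g}}
  W12={{d},{a,d},{d,f},{a,d,f}} W14={{c,e}} W15={{a,c},{a,d},{a,f},{a,d,f}} W25={{a,d},{a,d,f}} W34={{b,g}} W45={{a,e},{a,g},{a,e,g}}
  W125={{a,d},{a,d,f}}
C dims 5,6,1; δ0: rk_F5 4; δ1: rk_F5 1
Ȟ^0 = (5 − 4) − 0 = 1, so Ȟ^0 ≅ Z/5
Ȟ^1 = (6 − 1) − 4 = 1, so Ȟ^1 ≅ Z/5
Ȟ^2 = (1 − 0) − 1 = 0, so Ȟ^2 ≅ 0

Ȟ^0(U;F) ≅ Z/5; Ȟ^1(U;F) ≅ Z/5; Ȟ^2(U;F) ≅ 0


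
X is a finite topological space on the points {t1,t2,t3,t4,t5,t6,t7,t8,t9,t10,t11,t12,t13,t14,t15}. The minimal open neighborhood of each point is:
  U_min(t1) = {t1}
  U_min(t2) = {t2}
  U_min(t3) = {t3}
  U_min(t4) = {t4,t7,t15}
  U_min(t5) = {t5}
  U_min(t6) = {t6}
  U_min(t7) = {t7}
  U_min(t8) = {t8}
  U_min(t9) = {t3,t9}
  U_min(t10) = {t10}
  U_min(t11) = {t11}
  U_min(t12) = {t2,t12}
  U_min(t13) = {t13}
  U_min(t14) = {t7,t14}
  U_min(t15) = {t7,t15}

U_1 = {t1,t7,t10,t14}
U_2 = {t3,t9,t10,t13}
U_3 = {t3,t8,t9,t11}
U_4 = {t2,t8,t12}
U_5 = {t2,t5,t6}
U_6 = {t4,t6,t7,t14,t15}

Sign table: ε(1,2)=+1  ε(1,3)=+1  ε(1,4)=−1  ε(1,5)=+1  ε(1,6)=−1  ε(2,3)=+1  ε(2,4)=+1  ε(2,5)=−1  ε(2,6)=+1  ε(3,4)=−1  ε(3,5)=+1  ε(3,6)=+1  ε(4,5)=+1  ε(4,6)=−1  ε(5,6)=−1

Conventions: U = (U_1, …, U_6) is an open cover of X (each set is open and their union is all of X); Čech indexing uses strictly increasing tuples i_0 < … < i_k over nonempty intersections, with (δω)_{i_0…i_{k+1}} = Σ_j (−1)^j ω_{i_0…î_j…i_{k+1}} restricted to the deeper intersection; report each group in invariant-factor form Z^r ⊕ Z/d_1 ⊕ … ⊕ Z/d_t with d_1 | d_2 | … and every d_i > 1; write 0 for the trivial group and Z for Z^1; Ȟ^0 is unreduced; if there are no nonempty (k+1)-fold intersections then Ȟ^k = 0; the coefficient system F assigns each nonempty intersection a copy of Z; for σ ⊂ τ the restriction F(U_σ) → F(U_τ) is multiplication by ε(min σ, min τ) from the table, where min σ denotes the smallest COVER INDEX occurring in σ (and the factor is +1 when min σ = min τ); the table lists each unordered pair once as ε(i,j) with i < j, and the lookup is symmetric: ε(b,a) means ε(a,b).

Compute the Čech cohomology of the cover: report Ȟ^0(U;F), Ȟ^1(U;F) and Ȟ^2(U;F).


Ȟ^0 = 0,  Ȟ^1 = Z/2,  Ȟ^2 = 0

nerve simplices:
  U12={t10} U16={t7,t14} U23={t3,t9} U34={t8} U45={t2} U56={t6}
C dims 6,6; δ0: rk 6, SNF 1^5·2
degree 0: 6−6−0 = 0 → Ȟ^0 ≅ 0
degree 1: 6−0−6 = 0 plus torsion [2] → Ȟ^1 ≅ Z/2
degree 2: 0−0−0 = 0 → Ȟ^2 ≅ 0


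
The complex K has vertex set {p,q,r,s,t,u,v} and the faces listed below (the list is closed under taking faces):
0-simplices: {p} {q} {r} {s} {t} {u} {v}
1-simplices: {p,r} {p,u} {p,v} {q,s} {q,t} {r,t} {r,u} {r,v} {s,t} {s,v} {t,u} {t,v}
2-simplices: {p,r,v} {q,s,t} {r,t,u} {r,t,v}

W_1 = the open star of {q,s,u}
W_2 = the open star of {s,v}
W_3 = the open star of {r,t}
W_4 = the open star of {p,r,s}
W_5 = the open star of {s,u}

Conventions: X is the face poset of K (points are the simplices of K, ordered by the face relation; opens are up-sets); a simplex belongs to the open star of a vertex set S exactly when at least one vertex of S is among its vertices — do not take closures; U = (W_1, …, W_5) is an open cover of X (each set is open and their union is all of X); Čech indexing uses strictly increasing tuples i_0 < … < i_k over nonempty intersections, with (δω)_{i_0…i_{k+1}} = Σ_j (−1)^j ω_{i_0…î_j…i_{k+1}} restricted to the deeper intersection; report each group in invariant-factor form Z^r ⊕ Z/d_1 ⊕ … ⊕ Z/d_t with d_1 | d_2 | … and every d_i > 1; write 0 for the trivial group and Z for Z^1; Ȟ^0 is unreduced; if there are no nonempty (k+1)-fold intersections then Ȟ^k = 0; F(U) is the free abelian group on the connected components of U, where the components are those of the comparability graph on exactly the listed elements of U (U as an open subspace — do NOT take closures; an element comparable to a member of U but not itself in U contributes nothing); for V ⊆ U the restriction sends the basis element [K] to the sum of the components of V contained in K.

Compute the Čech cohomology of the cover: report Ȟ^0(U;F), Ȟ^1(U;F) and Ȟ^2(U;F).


nonempty overlaps:
  W1={{q},{s},{u},{p,u},{q,s},{q,t},{r,u},{s,t},{s,v},{t,u},{q,s,t},{r,t,u}} W2={{s},{v},{p,v},{q,s},{r,v},{s,t},{s,v},{t,v},{p,r,v},{q,s,t},{r,t,v}} W3={{r},{t},{p,r},{q,t},{r,t},{r,u},{r,v},{s,t},{t,u},{t,v},{p,r,v},{q,s,t},{r,t,u},{r,t,v}} W4={{p},{r},{s},{p,r},{p,u},{p,v},{q,s},{r,t},{r,u},{r,v},{s,t},{s,v},{p,r,v},{q,s,t},{r,t,u},{r,t,v}} W5={{s},{u},{p,u},{q,s},{r,u},{s,t},{s,v},{t,u},{q,s,t},{r,t,u}}
  W12={{s},{q,s},{s,t},{s,v},{q,s,t}} W13={{q,t},{r,u},{s,t},{t,u},{q,s,t},{r,t,u}} W14={{s},{p,u},{q,s},{r,u},{s,t},{s,v},{q,s,t},{r,t,u}} W15={{s},{u},{p,u},{q,s},{r,u},{s,t},{s,v},{t,u},{q,s,t},{r,t,u}} W23={{r,v},{s,t},{t,v},{p,r,v},{q,s,t},{r,t,v}} W24={{s},{p,v},{q,s},{r,v},{s,t},{s,v},{p,r,v},{q,s,t},{r,t,v}} W25={{s},{q,s},{s,t},{s,v},{q,s,t}} W34={{r},{p,r},{r,t},{r,u},{r,v},{s,t},{p,r,v},{q,s,t},{r,t,u},{r,t,v}} W35={{r,u},{s,t},{t,u},{q,s,t},{r,t,u}} W45={{s},{p,u},{q,s},{r,u},{s,t},{s,v},{q,s,t},{r,t,u}}
  W123={{s,t},{q,s,t}} W124={{s},{q,s},{s,t},{s,v},{q,s,t}} W125={{s},{q,s},{s,t},{s,v},{q,s,t}} W134={{r,u},{s,t},{q,s,t},{r,t,u}} W135={{r,u},{s,t},{t,u},{q,s,t},{r,t,u}} W145={{s},{p,u},{q,s},{r,u},{s,t},{s,v},{q,s,t},{r,t,u}} W234={{r,v},{s,t},{p,r,v},{q,s,t},{r,t,v}} W235={{s,t},{q,s,t}} W245={{s},{q,s},{s,t},{s,v},{q,s,t}} W345={{r,u},{s,t},{q,s,t},{r,t,u}}
  W1234={{s,t},{q,s,t}} W1235={{s,t},{q,s,t}} W1245={{s},{q,s},{s,t},{s,v},{q,s,t}} W1345={{r,u},{s,t},{q,s,t},{r,t,u}} W2345={{s,t},{q,s,t}}
  W12345={{s,t},{q,s,t}}
components per intersection:
  W1: {{q},{s},{q,s},{q,t},{s,t},{s,v},{q,s,t}} {{u},{p,u},{r,u},{t,u},{r,t,u}}
  W2: {{s},{v},{p,v},{q,s},{r,v},{s,t},{s,v},{t,v},{p,r,v},{q,s,t},{r,t,v}}
  W3: {{r},{t},{p,r},{q,t},{r,t},{r,u},{r,v},{s,t},{t,u},{t,v},{p,r,v},{q,s,t},{r,t,u},{r,t,v}}
  W4: {{p},{r},{p,r},{p,u},{p,v},{r,t},{r,u},{r,v},{p,r,v},{r,t,u},{r,t,v}} {{s},{q,s},{s,t},{s,v},{q,s,t}}
  W5: {{s},{q,s},{s,t},{s,v},{q,s,t}} {{u},{p,u},{r,u},{t,u},{r,t,u}}
  W12: {{s},{q,s},{s,t},{s,v},{q,s,t}}
  W13: {{q,t},{s,t},{q,s,t}} {{r,u},{t,u},{r,t,u}}
  W14: {{s},{q,s},{s,t},{s,v},{q,s,t}} {{p,u}} {{r,u},{r,t,u}}
  W15: {{s},{q,s},{s,t},{s,v},{q,s,t}} {{u},{p,u},{r,u},{t,u},{r,t,u}}
  W23: {{r,v},{t,v},{p,r,v},{r,t,v}} {{s,t},{q,s,t}}
  W24: {{s},{q,s},{s,t},{s,v},{q,s,t}} {{p,v},{r,v},{p,r,v},{r,t,v}}
  W25: {{s},{q,s},{s,t},{s,v},{q,s,t}}
  W34: {{r},{p,r},{r,t},{r,u},{r,v},{p,r,v},{r,t,u},{r,t,v}} {{s,t},{q,s,t}}
  W35: {{r,u},{t,u},{r,t,u}} {{s,t},{q,s,t}}
  W45: {{s},{q,s},{s,t},{s,v},{q,s,t}} {{p,u}} {{r,u},{r,t,u}}
  W123: {{s,t},{q,s,t}}
  W124: {{s},{q,s},{s,t},{s,v},{q,s,t}}
  W125: {{s},{q,s},{s,t},{s,v},{q,s,t}}
  W134: {{r,u},{r,t,u}} {{s,t},{q,s,t}}
  W135: {{r,u},{t,u},{r,t,u}} {{s,t},{q,s,t}}
  W145: {{s},{q,s},{s,t},{s,v},{q,s,t}} {{p,u}} {{r,u},{r,t,u}}
  W234: {{r,v},{p,r,v},{r,t,v}} {{s,t},{q,s,t}}
  W235: {{s,t},{q,s,t}}
  W245: {{s},{q,s},{s,t},{s,v},{q,s,t}}
  W345: {{r,u},{r,t,u}} {{s,t},{q,s,t}}
  W1234: {{s,t},{q,s,t}}
  W1235: {{s,t},{q,s,t}}
  W1245: {{s},{q,s},{s,t},{s,v},{q,s,t}}
  W1345: {{r,u},{r,t,u}} {{s,t},{q,s,t}}
  W2345: {{s,t},{q,s,t}}
  W12345: {{s,t},{q,s,t}}
C dims 8,20,16,6; δ0: rk 7, SNF 1^7; δ1: rk 11, SNF 1^11; δ2: rk 5, SNF 1^5
degree 0: 8−7−0 = 1 → Ȟ^0 ≅ Z
degree 1: 20−11−7 = 2 → Ȟ^1 ≅ Z^2
degree 2: 16−5−11 = 0 → Ȟ^2 ≅ 0

Ȟ^0 ≅ Z,  Ȟ^1 ≅ Z^2,  Ȟ^2 ≅ 0


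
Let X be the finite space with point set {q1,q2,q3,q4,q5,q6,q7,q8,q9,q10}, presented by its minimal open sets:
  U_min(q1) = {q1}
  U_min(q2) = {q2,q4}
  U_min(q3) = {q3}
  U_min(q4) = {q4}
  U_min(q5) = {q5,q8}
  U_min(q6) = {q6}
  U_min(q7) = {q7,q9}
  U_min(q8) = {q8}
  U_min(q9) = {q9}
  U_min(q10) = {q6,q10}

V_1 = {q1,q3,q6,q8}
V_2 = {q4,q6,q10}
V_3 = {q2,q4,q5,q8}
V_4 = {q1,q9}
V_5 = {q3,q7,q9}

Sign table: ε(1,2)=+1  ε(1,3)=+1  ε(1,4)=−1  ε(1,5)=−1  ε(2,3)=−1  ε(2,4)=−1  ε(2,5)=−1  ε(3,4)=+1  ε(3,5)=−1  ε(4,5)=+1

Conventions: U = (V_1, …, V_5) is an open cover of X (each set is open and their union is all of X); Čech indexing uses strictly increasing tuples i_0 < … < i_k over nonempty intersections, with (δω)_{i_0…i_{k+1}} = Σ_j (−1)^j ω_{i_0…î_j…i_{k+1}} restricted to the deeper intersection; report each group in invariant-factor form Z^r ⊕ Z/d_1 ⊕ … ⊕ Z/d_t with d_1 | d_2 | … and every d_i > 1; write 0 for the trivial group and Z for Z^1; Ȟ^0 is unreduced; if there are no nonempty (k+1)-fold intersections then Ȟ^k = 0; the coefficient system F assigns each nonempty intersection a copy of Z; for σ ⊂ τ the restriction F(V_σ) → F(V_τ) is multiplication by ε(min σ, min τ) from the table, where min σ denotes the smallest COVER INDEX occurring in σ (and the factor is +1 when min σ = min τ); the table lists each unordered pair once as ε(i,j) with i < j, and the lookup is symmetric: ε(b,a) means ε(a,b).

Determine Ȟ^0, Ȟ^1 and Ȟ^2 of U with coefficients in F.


intersection data:
  V12={q6} V13={q8} V14={q1} V15={q3} V23={q4} V45={q9}
C dims 5,6; δ0: rk 5, SNF 1^4·2
Ȟ^0 = (5 − 5) − 0 = 0, so Ȟ^0 ≅ 0
Ȟ^1 = (6 − 0) − 5 = 1 plus torsion [2], so Ȟ^1 ≅ Z ⊕ Z/2
Ȟ^2 = (0 − 0) − 0 = 0, so Ȟ^2 ≅ 0

Ȟ^0 ≅ 0; Ȟ^1 ≅ Z ⊕ Z/2; Ȟ^2 ≅ 0


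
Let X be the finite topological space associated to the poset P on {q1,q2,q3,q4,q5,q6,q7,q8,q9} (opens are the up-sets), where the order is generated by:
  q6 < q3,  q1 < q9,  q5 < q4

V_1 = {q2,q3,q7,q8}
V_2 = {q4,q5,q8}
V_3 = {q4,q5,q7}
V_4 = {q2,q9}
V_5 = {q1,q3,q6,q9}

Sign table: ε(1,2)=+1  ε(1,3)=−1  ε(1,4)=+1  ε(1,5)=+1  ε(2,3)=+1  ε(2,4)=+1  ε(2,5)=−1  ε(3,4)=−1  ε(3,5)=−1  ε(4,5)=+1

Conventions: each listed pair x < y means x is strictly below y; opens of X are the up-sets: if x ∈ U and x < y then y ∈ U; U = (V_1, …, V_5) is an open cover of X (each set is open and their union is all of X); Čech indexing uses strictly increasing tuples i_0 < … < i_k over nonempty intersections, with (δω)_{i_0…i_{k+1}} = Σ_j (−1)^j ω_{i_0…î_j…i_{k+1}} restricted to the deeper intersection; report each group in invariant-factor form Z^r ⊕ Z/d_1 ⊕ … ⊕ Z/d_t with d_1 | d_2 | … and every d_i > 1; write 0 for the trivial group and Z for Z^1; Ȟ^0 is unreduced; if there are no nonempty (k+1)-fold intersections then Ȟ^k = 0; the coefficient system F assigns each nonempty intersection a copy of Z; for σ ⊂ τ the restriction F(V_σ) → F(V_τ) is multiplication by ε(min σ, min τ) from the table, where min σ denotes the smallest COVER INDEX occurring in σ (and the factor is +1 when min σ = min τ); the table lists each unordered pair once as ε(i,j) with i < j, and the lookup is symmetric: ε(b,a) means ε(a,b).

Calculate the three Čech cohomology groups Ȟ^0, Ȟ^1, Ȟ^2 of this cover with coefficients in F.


nerve of the cover:
  V12={q8} V13={q7} V14={q2} V15={q3} V23={q4,q5} V45={q9}
C dims 5,6; δ0: rk 5, SNF 1^4·2
Ȟ^0 = (5 − 5) − 0 = 0, so Ȟ^0 ≅ 0
Ȟ^1 = (6 − 0) − 5 = 1 plus torsion [2], so Ȟ^1 ≅ Z ⊕ Z/2
Ȟ^2 = (0 − 0) − 0 = 0, so Ȟ^2 ≅ 0

Ȟ^0 ≅ 0, Ȟ^1 ≅ Z ⊕ Z/2, Ȟ^2 ≅ 0


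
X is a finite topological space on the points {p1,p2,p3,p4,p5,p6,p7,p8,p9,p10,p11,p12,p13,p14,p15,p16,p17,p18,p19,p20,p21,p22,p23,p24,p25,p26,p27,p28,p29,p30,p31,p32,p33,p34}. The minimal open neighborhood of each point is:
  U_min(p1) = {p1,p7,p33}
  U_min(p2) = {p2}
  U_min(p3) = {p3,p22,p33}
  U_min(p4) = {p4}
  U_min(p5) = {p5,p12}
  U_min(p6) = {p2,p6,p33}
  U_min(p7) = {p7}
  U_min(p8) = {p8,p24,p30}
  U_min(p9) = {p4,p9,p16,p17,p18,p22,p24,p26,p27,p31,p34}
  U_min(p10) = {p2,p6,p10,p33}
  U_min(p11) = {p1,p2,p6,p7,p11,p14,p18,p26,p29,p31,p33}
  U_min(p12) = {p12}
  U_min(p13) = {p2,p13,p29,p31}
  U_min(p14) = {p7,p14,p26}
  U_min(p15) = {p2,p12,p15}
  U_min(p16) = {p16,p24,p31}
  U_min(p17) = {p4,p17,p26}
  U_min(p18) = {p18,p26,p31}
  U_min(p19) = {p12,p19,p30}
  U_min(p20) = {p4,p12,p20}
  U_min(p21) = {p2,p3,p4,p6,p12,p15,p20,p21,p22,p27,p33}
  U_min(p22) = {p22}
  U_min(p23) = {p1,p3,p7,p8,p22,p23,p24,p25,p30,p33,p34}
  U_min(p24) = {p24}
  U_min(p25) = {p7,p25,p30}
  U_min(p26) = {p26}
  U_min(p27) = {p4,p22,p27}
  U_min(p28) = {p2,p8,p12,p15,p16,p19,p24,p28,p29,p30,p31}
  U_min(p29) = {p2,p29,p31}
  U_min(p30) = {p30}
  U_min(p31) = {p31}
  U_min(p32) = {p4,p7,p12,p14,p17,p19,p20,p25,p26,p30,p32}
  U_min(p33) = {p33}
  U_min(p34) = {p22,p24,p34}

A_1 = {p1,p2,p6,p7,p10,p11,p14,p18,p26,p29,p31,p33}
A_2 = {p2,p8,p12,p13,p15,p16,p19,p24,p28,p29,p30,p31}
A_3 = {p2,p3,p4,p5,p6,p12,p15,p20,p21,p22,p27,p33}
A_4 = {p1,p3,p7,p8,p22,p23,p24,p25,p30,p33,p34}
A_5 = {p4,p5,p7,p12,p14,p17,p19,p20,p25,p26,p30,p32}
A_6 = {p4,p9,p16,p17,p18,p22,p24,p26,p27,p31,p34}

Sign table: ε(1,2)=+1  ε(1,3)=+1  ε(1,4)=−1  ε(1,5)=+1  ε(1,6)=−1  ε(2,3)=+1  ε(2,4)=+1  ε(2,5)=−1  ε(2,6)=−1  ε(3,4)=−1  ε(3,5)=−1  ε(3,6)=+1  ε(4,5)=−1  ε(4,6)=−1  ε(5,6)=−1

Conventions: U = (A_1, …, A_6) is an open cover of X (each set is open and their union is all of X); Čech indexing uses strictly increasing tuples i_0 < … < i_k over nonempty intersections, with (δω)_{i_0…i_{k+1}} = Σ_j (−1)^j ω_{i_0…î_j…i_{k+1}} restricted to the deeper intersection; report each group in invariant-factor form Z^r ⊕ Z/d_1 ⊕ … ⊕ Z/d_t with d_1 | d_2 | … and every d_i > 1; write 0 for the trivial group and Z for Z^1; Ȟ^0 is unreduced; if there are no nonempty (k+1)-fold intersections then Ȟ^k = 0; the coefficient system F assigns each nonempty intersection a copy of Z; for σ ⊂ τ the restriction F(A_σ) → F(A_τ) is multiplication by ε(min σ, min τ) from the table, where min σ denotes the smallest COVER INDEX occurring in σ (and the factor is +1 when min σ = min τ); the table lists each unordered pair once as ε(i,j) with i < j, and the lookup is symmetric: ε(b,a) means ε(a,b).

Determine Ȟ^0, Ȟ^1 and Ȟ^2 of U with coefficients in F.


nerve simplices:
  A12={p2,p29,p31} A13={p2,p6,p33} A14={p1,p7,p33} A15={p7,p14,p26} A16={p18,p26,p31} A23={p2,p12,p15} A24={p8,p24,p30} A25={p12,p19,p30} A26={p16,p24,p31} A34={p3,p22,p33} A35={p4,p5,p12,p20} A36={p4,p22,p27} A45={p7,p25,p30} A46={p22,p24,p34} A56={p4,p17,p26}
  A123={p2} A126={p31} A134={p33} A145={p7} A156={p26} A235={p12} A245={p30} A246={p24} A346={p22} A356={p4}
C dims 6,15,10; δ0: rk 6, SNF 1^5·2; δ1: rk 9, SNF 1^9
degree 0: 6−6−0 = 0 → Ȟ^0 ≅ 0
degree 1: 15−9−6 = 0 plus torsion [2] → Ȟ^1 ≅ Z/2
degree 2: 10−0−9 = 1 → Ȟ^2 ≅ Z

Ȟ^0 = 0, Ȟ^1 = Z/2, Ȟ^2 = Z


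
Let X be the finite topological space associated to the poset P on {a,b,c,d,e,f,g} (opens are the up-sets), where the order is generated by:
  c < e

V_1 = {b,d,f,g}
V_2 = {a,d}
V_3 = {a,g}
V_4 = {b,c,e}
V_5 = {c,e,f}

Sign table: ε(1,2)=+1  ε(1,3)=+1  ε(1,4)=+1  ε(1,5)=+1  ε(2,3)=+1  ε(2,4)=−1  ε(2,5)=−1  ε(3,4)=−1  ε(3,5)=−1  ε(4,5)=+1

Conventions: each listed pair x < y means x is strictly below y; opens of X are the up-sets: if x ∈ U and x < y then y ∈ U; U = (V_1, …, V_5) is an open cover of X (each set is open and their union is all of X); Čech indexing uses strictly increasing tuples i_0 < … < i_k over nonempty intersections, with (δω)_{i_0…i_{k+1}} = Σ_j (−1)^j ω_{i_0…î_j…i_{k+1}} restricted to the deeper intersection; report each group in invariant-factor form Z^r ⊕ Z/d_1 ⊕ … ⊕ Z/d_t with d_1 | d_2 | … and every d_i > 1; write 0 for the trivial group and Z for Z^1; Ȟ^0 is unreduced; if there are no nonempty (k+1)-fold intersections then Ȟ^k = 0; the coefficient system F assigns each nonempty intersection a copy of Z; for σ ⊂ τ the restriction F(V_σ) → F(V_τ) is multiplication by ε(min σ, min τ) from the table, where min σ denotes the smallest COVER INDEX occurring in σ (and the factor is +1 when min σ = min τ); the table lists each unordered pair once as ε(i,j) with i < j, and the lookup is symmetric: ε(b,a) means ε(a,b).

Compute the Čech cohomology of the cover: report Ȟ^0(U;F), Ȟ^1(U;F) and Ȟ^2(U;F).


nerve simplices:
  V12={d} V13={g} V14={b} V15={f} V23={a} V45={c,e}
C dims 5,6; δ0: rk 4, SNF 1^4
degree 0: 5−4−0 = 1 → Ȟ^0 ≅ Z
degree 1: 6−0−4 = 2 → Ȟ^1 ≅ Z^2
degree 2: 0−0−0 = 0 → Ȟ^2 ≅ 0

Ȟ^0 = Z,  Ȟ^1 = Z^2,  Ȟ^2 = 0
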